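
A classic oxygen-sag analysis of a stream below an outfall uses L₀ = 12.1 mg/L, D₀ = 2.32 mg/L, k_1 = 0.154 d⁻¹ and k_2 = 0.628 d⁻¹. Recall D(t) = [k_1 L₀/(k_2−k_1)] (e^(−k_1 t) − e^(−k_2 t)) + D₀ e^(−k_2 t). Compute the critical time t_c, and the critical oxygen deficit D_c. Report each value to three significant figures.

t_c ≈ 1.08 d; D_c ≈ 2.51 mg/L

t_c = [1/(k_2−k_1)] ln[(k_2/k_1)(1 − D₀(k_2−k_1)/(k_1 L₀))]
= [1/(0.628−0.154)] ln[(0.628/0.154)(1 − 2.32×0.4740/(0.154×12.1))]
= (1/0.4740) ln[4.078 × 0.4099] = 2.110 × ln(1.671) = 2.110 × 0.5136 = 1.084 d.
L(t_c) = L₀ e^(−k_1 t_c) = 12.1 × 0.8463 = 10.24 mg/L, and at the critical point k_2 D_c = k_1 L, so D_c = (0.154/0.628) × 10.24 = 2.511 mg/L.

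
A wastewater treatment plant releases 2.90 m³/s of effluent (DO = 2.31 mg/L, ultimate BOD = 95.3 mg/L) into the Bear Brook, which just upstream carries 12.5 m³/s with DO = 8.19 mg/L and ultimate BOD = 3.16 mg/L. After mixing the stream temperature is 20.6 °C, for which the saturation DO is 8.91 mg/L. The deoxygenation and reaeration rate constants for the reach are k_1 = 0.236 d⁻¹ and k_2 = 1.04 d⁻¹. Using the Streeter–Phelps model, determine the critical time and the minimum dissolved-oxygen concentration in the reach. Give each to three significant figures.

Mixed DO = (12.5×8.19 + 2.90×2.31)/(12.5+2.90) = 109.1/15.40 = 7.083 mg/L.
Mixed L₀ = (12.5×3.16 + 2.90×95.3)/(15.40) = 315.9/15.40 = 20.51 mg/L.
Initial deficit D₀ = C_s − DO₀ = 8.91 − 7.083 = 1.827 mg/L.
t_c = (1/0.8040) ln[(1.04/0.236)(1 − 1.827×0.8040/(0.236×20.51))] = 1.244 × ln(3.069) = 1.395 d.
D_c = (0.236/1.04) × 20.51 × e^(−0.236×1.395) = 0.2269 × 20.51 × 0.7195 = 3.349 mg/L.
Minimum DO = 8.91 − 3.349 = 5.561 mg/L.

t_c ≈ 1.39 d; minimum DO ≈ 5.56 mg/L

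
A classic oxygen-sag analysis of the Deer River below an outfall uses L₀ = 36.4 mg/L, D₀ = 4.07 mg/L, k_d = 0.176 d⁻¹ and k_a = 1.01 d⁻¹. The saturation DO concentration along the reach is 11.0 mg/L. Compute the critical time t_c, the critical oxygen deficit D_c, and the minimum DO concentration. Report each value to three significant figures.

t_c = [1/(k_a−k_d)] ln[(k_a/k_d)(1 − D₀(k_a−k_d)/(k_d L₀))]
= [1/(1.01−0.176)] ln[(1.01/0.176)(1 − 4.07×0.8340/(0.176×36.4))]
= (1/0.8340) ln[5.739 × 0.4702] = 1.199 × ln(2.698) = 1.199 × 0.9925 = 1.190 d.
D_c = (k_d/k_a) L₀ e^(−k_d t_c) = (0.176/1.01) × 36.4 × e^(−0.176×1.190) = 0.1743 × 36.4 × 0.8110 = 5.144 mg/L.
Minimum DO = C_s − D_c = 11.0 − 5.144 = 5.856 mg/L.

t_c ≈ 1.19 d; D_c ≈ 5.14 mg/L; min DO ≈ 5.86 mg/L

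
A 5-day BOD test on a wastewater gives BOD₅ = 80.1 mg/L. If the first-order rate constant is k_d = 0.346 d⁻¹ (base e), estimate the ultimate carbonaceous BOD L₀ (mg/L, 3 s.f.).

BOD₅ = L₀(1 − e^(−5k_d)) ⇒ L₀ = BOD₅ / (1 − e^(−5×0.346))
= 80.1 / (1 − 0.1773) = 80.1 / 0.8227 = 97.36 mg/L.

L₀ ≈ 97.4 mg/L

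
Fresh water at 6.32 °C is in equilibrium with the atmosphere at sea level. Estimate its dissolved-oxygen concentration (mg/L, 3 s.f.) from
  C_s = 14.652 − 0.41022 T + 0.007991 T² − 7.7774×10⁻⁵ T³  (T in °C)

C_s ≈ 12.4 mg/L

C_s = 14.652 − 0.41022×6.32 + 0.007991×6.32² − 7.7774×10⁻⁵×6.32³ = 12.36 mg/L.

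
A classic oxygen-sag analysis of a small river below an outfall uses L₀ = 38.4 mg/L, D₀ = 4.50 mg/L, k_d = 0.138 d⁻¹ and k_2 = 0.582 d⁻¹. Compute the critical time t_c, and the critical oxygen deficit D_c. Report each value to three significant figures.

t_c ≈ 2.18 d; D_c ≈ 6.74 mg/L

t_c = [1/(k_2−k_d)] ln[(k_2/k_d)(1 − D₀(k_2−k_d)/(k_d L₀))]
= [1/(0.582−0.138)] ln[(0.582/0.138)(1 − 4.50×0.4440/(0.138×38.4))]
= (1/0.4440) ln[4.217 × 0.6230] = 2.252 × ln(2.627) = 2.252 × 0.9659 = 2.176 d.
L(t_c) = L₀ e^(−k_d t_c) = 38.4 × 0.7407 = 28.44 mg/L, and at the critical point k_2 D_c = k_d L, so D_c = (0.138/0.582) × 28.44 = 6.744 mg/L.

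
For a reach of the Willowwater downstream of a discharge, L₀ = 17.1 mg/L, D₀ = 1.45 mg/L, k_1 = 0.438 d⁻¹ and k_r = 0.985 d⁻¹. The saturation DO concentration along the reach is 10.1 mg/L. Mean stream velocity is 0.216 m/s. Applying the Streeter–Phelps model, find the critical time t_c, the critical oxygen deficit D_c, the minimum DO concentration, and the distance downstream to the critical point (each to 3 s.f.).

With k_r/k_1 = 2.249 and 1 − D₀(k_r−k_1)/(k_1 L₀) = 0.8941,
t_c = ln(2.249 × 0.8941) / (0.985 − 0.438) = ln(2.011) / 0.5470 = 0.6985/0.5470 = 1.277 d.
D_c = (k_1/k_r) L₀ e^(−k_1 t_c) = (0.438/0.985) × 17.1 × e^(−0.438×1.277) = 0.4447 × 17.1 × 0.5716 = 4.346 mg/L.
Minimum DO = C_s − D_c = 10.1 − 4.346 = 5.754 mg/L.
x_c = v t_c = 0.216 m/s × 1.277 d × 86400 s/d = 23830 m ≈ 23.8 km.

t_c ≈ 1.28 d; D_c ≈ 4.35 mg/L; min DO ≈ 5.75 mg/L; x_c ≈ 23.8 km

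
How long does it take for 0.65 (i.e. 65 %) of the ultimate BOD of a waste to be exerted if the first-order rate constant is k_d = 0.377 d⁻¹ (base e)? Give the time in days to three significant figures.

y/L₀ = 1 − e^(−k_d t) = 0.65 ⇒ e^(−k_d t) = 0.350
t = −ln(0.350) / 0.377 = 1.050 / 0.377 = 2.785 d.

t ≈ 2.78 d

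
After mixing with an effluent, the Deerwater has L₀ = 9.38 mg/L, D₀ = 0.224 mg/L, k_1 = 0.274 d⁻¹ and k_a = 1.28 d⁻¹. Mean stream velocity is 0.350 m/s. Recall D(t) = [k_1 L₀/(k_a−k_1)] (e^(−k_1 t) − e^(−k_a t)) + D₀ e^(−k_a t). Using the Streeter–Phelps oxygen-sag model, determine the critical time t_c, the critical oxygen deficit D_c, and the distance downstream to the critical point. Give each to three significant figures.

With k_a/k_1 = 4.672 and 1 − D₀(k_a−k_1)/(k_1 L₀) = 0.9123,
t_c = ln(4.672 × 0.9123) / (1.28 − 0.274) = ln(4.262) / 1.006 = 1.450/1.006 = 1.441 d.
L(t_c) = L₀ e^(−k_1 t_c) = 9.38 × 0.6738 = 6.320 mg/L, and at the critical point k_a D_c = k_1 L, so D_c = (0.274/1.28) × 6.320 = 1.353 mg/L.
x_c = v t_c = 0.350 m/s × 1.441 d × 86400 s/d = 43580 m ≈ 43.6 km.

t_c ≈ 1.44 d; D_c ≈ 1.35 mg/L; x_c ≈ 43.6 km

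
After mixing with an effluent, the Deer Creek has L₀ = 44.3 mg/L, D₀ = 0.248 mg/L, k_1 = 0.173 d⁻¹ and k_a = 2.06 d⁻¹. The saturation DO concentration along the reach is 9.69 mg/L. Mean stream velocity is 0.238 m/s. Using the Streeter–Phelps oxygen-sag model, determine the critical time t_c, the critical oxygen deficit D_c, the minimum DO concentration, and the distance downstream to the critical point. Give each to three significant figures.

t_c ≈ 1.28 d; D_c ≈ 2.98 mg/L; min DO ≈ 6.71 mg/L; x_c ≈ 26.3 km

At the critical point dD/dt = 0, so k_1 L₀ e^(−k_1 t) = k_a D. Substituting D(t) from the Streeter–Phelps equation and solving for t gives
t_c = ln[(k_a/k_1)(1 − D₀(k_a−k_1)/(k_1 L₀))] / (k_a−k_1).
Here k_a−k_1 = 1.887 d⁻¹ and 1 − D₀(k_a−k_1)/(k_1 L₀) = 1 − 0.248×1.887/(0.173×44.3) = 0.9389, so
t_c = ln(11.91 × 0.9389) / 1.887 = 2.414 / 1.887 = 1.279 d.
L(t_c) = L₀ e^(−k_1 t_c) = 44.3 × 0.8015 = 35.50 mg/L, and at the critical point k_a D_c = k_1 L, so D_c = (0.173/2.06) × 35.50 = 2.982 mg/L.
Minimum DO = C_s − D_c = 9.69 − 2.982 = 6.708 mg/L.
x_c = v t_c = 0.238 m/s × 1.279 d × 86400 s/d = 26310 m ≈ 26.3 km.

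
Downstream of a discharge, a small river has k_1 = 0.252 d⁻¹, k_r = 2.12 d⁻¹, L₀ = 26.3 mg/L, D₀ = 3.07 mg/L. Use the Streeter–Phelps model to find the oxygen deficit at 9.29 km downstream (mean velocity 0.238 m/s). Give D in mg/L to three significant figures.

Travel time t = x/v = 9.29 km / (0.238 m/s) = 9290 m / 0.238 m/s = 39030 s = 0.4518 d.
k_1 L₀/(k_r−k_1) = 0.252×26.3/(2.12−0.252) = 6.628/1.868 = 3.548 mg/L.
e^(−k_1 t) = e^(−0.252×0.4518) = 0.8924; e^(−k_r t) = e^(−2.12×0.4518) = 0.3837.
D = 3.548 × (0.8924 − 0.3837) + 3.07 × 0.3837 = 1.805 + 1.178 = 2.983 mg/L.

D ≈ 2.98 mg/L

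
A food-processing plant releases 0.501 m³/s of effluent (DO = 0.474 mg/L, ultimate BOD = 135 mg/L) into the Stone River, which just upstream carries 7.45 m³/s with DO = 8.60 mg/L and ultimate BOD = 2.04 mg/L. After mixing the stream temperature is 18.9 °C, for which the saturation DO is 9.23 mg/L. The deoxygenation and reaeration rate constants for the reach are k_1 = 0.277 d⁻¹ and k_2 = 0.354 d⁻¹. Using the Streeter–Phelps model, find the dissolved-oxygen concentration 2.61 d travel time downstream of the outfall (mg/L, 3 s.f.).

Mixed DO = (7.45×8.60 + 0.501×0.474)/(7.45+0.501) = 64.31/7.951 = 8.088 mg/L.
Mixed L₀ = (7.45×2.04 + 0.501×135)/(7.951) = 82.83/7.951 = 10.42 mg/L.
Initial deficit D₀ = C_s − DO₀ = 9.23 − 8.088 = 1.142 mg/L.
D(2.61) = [0.277×10.42/(0.354−0.277)](e^(−0.277×2.61) − e^(−0.354×2.61)) + 1.142 e^(−0.354×2.61)
= 37.48 × (0.4853 − 0.3970) + 1.142 × 0.3970 = 3.765 mg/L.
DO = 9.23 − 3.765 = 5.465 mg/L.

DO ≈ 5.47 mg/L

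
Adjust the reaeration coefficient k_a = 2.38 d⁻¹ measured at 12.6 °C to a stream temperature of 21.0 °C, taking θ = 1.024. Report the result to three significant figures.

k_a(T₂) = k_a(T₁) · θ^(T₂−T₁) = 2.38 × 1.024^(21.0−12.6)
= 2.38 × 1.024^8.40 = 2.38 × 1.220 = 2.905 d⁻¹.

k_a ≈ 2.90 d⁻¹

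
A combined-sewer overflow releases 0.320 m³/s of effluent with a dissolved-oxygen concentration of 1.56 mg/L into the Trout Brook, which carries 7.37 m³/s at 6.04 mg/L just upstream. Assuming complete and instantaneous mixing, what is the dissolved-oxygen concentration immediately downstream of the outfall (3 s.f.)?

5.85 mg/L

Flow-weighted mixing: C = (Q_r C_r + Q_w C_w)/(Q_r + Q_w)
= (7.37×6.04 + 0.320×1.56)/(7.37 + 0.320) = 45.01/7.690 = 5.854 mg/L.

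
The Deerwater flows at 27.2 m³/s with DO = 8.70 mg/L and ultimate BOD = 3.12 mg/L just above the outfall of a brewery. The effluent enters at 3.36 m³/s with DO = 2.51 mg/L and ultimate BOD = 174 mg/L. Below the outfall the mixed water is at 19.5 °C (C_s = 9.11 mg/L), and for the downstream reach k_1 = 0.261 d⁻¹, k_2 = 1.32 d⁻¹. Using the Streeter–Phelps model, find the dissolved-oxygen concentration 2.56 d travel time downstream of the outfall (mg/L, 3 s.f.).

Mixed DO = (27.2×8.70 + 3.36×2.51)/(27.2+3.36) = 245.1/30.56 = 8.019 mg/L.
Mixed L₀ = (27.2×3.12 + 3.36×174)/(30.56) = 669.5/30.56 = 21.91 mg/L.
Initial deficit D₀ = C_s − DO₀ = 9.11 − 8.019 = 1.091 mg/L.
D(2.56) = [0.261×21.91/(1.32−0.261)](e^(−0.261×2.56) − e^(−1.32×2.56)) + 1.091 e^(−1.32×2.56)
= 5.399 × (0.5127 − 0.03407) + 1.091 × 0.03407 = 2.621 mg/L.
DO = 9.11 − 2.621 = 6.489 mg/L.

DO ≈ 6.49 mg/L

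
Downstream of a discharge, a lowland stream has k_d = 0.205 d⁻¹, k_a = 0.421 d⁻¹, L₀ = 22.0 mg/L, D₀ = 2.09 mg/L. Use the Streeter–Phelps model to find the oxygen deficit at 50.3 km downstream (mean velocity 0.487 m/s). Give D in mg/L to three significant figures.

Travel time t = x/v = 50.3 km / (0.487 m/s) = 50300 m / 0.487 m/s = 103300 s = 1.195 d.
k_d L₀/(k_a−k_d) = 0.205×22.0/(0.421−0.205) = 4.510/0.2160 = 20.88 mg/L.
e^(−k_d t) = e^(−0.205×1.195) = 0.7827; e^(−k_a t) = e^(−0.421×1.195) = 0.6045.
D = 20.88 × (0.7827 − 0.6045) + 2.09 × 0.6045 = 3.719 + 1.264 = 4.982 mg/L.

D ≈ 4.98 mg/L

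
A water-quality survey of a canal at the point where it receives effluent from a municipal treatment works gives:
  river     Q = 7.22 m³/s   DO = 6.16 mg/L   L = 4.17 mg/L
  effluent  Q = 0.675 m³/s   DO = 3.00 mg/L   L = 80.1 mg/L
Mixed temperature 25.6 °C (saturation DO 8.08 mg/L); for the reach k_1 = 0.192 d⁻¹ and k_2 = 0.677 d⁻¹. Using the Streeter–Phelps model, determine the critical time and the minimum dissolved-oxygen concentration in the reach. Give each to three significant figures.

Mixed DO = (7.22×6.16 + 0.675×3.00)/(7.22+0.675) = 46.50/7.895 = 5.890 mg/L.
Mixed L₀ = (7.22×4.17 + 0.675×80.1)/(7.895) = 84.17/7.895 = 10.66 mg/L.
Initial deficit D₀ = C_s − DO₀ = 8.08 − 5.890 = 2.190 mg/L.
t_c = (1/0.4850) ln[(0.677/0.192)(1 − 2.190×0.4850/(0.192×10.66))] = 2.062 × ln(1.696) = 1.090 d.
D_c = (0.192/0.677) × 10.66 × e^(−0.192×1.090) = 0.2836 × 10.66 × 0.8112 = 2.453 mg/L.
Minimum DO = 8.08 − 2.453 = 5.627 mg/L.

t_c ≈ 1.09 d; minimum DO ≈ 5.63 mg/L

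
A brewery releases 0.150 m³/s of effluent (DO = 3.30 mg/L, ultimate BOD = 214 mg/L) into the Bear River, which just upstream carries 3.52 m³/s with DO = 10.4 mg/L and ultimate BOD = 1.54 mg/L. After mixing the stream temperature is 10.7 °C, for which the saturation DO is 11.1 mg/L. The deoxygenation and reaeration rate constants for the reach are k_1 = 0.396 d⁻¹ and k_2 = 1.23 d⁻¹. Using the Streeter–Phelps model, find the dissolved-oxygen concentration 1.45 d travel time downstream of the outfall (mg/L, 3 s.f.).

Mixed DO = (3.52×10.4 + 0.150×3.30)/(3.52+0.150) = 37.10/3.670 = 10.11 mg/L.
Mixed L₀ = (3.52×1.54 + 0.150×214)/(3.670) = 37.52/3.670 = 10.22 mg/L.
Initial deficit D₀ = C_s − DO₀ = 11.1 − 10.11 = 0.9902 mg/L.
D(1.45) = [0.396×10.22/(1.23−0.396)](e^(−0.396×1.45) − e^(−1.23×1.45)) + 0.9902 e^(−1.23×1.45)
= 4.854 × (0.5632 − 0.1680) + 0.9902 × 0.1680 = 2.084 mg/L.
DO = 11.1 − 2.084 = 9.016 mg/L.

DO ≈ 9.02 mg/L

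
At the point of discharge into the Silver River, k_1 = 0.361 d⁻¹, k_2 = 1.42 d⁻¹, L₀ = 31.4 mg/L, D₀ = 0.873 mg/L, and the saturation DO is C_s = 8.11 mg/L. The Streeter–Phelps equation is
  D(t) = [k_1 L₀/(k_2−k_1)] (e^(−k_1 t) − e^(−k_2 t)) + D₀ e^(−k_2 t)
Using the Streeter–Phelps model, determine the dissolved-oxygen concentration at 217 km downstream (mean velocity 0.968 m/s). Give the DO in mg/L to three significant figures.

Travel time t = x/v = 217 km / (0.968 m/s) = 217000 m / 0.968 m/s = 224200 s = 2.595 d.
k_1 L₀/(k_2−k_1) = 0.361×31.4/(1.42−0.361) = 11.34/1.059 = 10.70 mg/L.
e^(−k_1 t) = e^(−0.361×2.595) = 0.3919; e^(−k_2 t) = e^(−1.42×2.595) = 0.02511.
D = 10.70 × (0.3919 − 0.02511) + 0.873 × 0.02511 = 3.926 + 0.02192 = 3.948 mg/L.
DO = C_s − D = 8.11 − 3.948 = 4.162 mg/L.

DO ≈ 4.16 mg/L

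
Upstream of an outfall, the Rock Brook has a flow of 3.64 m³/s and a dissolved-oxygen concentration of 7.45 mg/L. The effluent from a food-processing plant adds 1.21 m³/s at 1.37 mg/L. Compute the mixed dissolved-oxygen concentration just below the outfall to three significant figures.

Flow-weighted mixing: C = (Q_r C_r + Q_w C_w)/(Q_r + Q_w)
= (3.64×7.45 + 1.21×1.37)/(3.64 + 1.21) = 28.78/4.850 = 5.933 mg/L.

5.93 mg/L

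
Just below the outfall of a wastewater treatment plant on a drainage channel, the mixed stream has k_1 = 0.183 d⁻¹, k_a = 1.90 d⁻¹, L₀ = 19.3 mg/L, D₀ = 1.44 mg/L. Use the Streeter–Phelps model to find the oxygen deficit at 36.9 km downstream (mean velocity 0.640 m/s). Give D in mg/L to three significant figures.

D ≈ 1.65 mg/L

Travel time t = x/v = 36.9 km / (0.640 m/s) = 36900 m / 0.640 m/s = 57660 s = 0.6673 d.
k_1 L₀/(k_a−k_1) = 0.183×19.3/(1.90−0.183) = 3.532/1.717 = 2.057 mg/L.
e^(−k_1 t) = e^(−0.183×0.6673) = 0.8850; e^(−k_a t) = e^(−1.90×0.6673) = 0.2814.
D = 2.057 × (0.8850 − 0.2814) + 1.44 × 0.2814 = 1.242 + 0.4052 = 1.647 mg/L.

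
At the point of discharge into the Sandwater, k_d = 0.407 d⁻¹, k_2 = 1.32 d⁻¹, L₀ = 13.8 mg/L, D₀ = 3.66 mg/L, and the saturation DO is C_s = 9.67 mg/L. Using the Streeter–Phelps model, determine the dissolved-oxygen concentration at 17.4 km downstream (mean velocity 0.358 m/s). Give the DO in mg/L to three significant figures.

Travel time t = x/v = 17.4 km / (0.358 m/s) = 17400 m / 0.358 m/s = 48600 s = 0.5625 d.
k_d L₀/(k_2−k_d) = 0.407×13.8/(1.32−0.407) = 5.617/0.9130 = 6.152 mg/L.
e^(−k_d t) = e^(−0.407×0.5625) = 0.7954; e^(−k_2 t) = e^(−1.32×0.5625) = 0.4759.
D = 6.152 × (0.7954 − 0.4759) + 3.66 × 0.4759 = 1.965 + 1.742 = 3.707 mg/L.
DO = C_s − D = 9.67 − 3.707 = 5.963 mg/L.

DO ≈ 5.96 mg/L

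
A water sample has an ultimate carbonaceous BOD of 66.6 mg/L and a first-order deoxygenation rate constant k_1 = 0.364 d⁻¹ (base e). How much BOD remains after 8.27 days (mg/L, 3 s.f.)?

L ≈ 3.28 mg/L

L_t = L₀ e^(−k_1 t) = 66.6 × e^(−0.364×8.27) = 66.6 × 0.04928 = 3.282 mg/L.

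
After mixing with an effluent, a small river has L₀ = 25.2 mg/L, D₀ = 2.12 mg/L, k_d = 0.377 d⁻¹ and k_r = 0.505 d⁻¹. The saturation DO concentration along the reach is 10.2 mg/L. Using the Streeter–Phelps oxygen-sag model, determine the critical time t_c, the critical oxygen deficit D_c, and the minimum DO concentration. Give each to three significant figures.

t_c ≈ 2.06 d; D_c ≈ 8.66 mg/L; min DO ≈ 1.54 mg/L

t_c = [1/(k_r−k_d)] ln[(k_r/k_d)(1 − D₀(k_r−k_d)/(k_d L₀))]
= [1/(0.505−0.377)] ln[(0.505/0.377)(1 − 2.12×0.1280/(0.377×25.2))]
= (1/0.1280) ln[1.340 × 0.9714] = 7.812 × ln(1.301) = 7.812 × 0.2633 = 2.057 d.
D_c = (k_d/k_r) L₀ e^(−k_d t_c) = (0.377/0.505) × 25.2 × e^(−0.377×2.057) = 0.7465 × 25.2 × 0.4604 = 8.662 mg/L.
Minimum DO = C_s − D_c = 10.2 − 8.662 = 1.538 mg/L.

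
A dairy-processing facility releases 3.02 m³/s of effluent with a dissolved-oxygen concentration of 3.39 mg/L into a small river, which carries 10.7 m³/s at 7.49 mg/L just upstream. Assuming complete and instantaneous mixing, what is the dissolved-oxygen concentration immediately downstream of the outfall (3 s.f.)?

Flow-weighted mixing: C = (Q_r C_r + Q_w C_w)/(Q_r + Q_w)
= (10.7×7.49 + 3.02×3.39)/(10.7 + 3.02) = 90.38/13.72 = 6.588 mg/L.

6.59 mg/L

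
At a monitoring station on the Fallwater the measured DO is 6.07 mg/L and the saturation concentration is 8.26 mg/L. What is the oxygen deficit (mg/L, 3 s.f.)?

D ≈ 2.19 mg/L

D = C_s − C = 8.26 − 6.07 = 2.19 mg/L.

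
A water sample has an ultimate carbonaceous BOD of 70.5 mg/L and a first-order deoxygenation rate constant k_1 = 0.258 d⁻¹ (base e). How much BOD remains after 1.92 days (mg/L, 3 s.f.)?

L_t = L₀ e^(−k_1 t) = 70.5 × e^(−0.258×1.92) = 70.5 × 0.6094 = 42.96 mg/L.

L ≈ 43.0 mg/L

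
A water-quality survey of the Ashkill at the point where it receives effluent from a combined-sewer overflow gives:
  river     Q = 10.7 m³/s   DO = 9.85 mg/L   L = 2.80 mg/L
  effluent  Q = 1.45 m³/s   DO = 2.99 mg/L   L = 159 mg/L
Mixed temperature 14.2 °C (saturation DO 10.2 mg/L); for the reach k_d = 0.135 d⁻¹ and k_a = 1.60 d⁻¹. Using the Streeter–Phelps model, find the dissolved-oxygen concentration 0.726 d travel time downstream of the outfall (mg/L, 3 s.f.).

Mixed DO = (10.7×9.85 + 1.45×2.99)/(10.7+1.45) = 109.7/12.15 = 9.031 mg/L.
Mixed L₀ = (10.7×2.80 + 1.45×159)/(12.15) = 260.5/12.15 = 21.44 mg/L.
Initial deficit D₀ = C_s − DO₀ = 10.2 − 9.031 = 1.169 mg/L.
D(0.726) = [0.135×21.44/(1.60−0.135)](e^(−0.135×0.726) − e^(−1.60×0.726)) + 1.169 e^(−1.60×0.726)
= 1.976 × (0.9066 − 0.3130) + 1.169 × 0.3130 = 1.539 mg/L.
DO = 10.2 − 1.539 = 8.661 mg/L.

DO ≈ 8.66 mg/L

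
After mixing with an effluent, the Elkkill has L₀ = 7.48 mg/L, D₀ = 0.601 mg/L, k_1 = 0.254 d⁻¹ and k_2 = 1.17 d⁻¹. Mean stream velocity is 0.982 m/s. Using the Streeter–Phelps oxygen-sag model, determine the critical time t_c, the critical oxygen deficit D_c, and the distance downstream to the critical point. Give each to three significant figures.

t_c ≈ 1.29 d; D_c ≈ 1.17 mg/L; x_c ≈ 110 km

With k_2/k_1 = 4.606 and 1 − D₀(k_2−k_1)/(k_1 L₀) = 0.7102,
t_c = ln(4.606 × 0.7102) / (1.17 − 0.254) = ln(3.272) / 0.9160 = 1.185/0.9160 = 1.294 d.
D_c = (k_1/k_2) L₀ e^(−k_1 t_c) = (0.254/1.17) × 7.48 × e^(−0.254×1.294) = 0.2171 × 7.48 × 0.7199 = 1.169 mg/L.
x_c = v t_c = 0.982 m/s × 1.294 d × 86400 s/d = 109800 m ≈ 110 km.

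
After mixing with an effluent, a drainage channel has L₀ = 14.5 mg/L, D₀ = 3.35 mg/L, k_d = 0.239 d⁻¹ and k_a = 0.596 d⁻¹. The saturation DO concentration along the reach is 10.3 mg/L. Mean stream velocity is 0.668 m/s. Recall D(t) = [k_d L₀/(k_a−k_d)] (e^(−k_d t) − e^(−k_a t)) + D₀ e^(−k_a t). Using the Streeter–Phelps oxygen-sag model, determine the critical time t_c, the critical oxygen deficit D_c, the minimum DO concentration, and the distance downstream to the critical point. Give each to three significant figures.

t_c ≈ 1.37 d; D_c ≈ 4.19 mg/L; min DO ≈ 6.11 mg/L; x_c ≈ 79.3 km

With k_a/k_d = 2.494 and 1 − D₀(k_a−k_d)/(k_d L₀) = 0.6549,
t_c = ln(2.494 × 0.6549) / (0.596 − 0.239) = ln(1.633) / 0.3570 = 0.4905/0.3570 = 1.374 d.
D_c = (k_d/k_a) L₀ e^(−k_d t_c) = (0.239/0.596) × 14.5 × e^(−0.239×1.374) = 0.4010 × 14.5 × 0.7201 = 4.187 mg/L.
Minimum DO = C_s − D_c = 10.3 − 4.187 = 6.113 mg/L.
x_c = v t_c = 0.668 m/s × 1.374 d × 86400 s/d = 79300 m ≈ 79.3 km.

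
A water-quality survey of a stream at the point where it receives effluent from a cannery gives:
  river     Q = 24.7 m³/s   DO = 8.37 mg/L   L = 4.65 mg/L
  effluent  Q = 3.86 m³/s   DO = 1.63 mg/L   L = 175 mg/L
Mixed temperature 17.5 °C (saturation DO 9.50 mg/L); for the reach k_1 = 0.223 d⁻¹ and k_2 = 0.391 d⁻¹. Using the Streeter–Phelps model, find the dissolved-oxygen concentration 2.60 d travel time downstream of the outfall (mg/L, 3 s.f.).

DO ≈ 1.48 mg/L

Mixed DO = (24.7×8.37 + 3.86×1.63)/(24.7+3.86) = 213.0/28.56 = 7.459 mg/L.
Mixed L₀ = (24.7×4.65 + 3.86×175)/(28.56) = 790.4/28.56 = 27.67 mg/L.
Initial deficit D₀ = C_s − DO₀ = 9.50 − 7.459 = 2.041 mg/L.
D(2.60) = [0.223×27.67/(0.391−0.223)](e^(−0.223×2.60) − e^(−0.391×2.60)) + 2.041 e^(−0.391×2.60)
= 36.73 × (0.5600 − 0.3618) + 2.041 × 0.3618 = 8.019 mg/L.
DO = 9.50 − 8.019 = 1.481 mg/L.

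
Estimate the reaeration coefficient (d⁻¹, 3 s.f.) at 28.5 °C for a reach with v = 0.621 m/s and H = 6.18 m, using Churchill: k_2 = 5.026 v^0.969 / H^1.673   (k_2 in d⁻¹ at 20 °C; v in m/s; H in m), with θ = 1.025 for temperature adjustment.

k_2(20) = 5.026 × 0.621^0.969 / 6.18^1.673 = 5.026 × 0.6302 / 21.05 = 0.1505 d⁻¹.
k_2(28.5) = 0.1505 × 1.025^(28.5−20) = 0.1505 × 1.234 = 0.1856 d⁻¹.

k_2 ≈ 0.186 d⁻¹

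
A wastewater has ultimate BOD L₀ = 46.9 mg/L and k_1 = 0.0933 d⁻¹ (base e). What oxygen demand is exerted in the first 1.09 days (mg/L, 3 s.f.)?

y ≈ 4.54 mg/L

y_t = L₀(1 − e^(−k_1 t)) = 46.9 × (1 − e^(−0.0933×1.09))
= 46.9 × (1 − 0.9033) = 46.9 × 0.09670 = 4.535 mg/L.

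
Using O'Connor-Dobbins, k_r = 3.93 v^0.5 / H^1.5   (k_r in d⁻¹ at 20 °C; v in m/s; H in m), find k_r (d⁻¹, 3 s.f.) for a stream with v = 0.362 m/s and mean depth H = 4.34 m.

k_r ≈ 0.262 d⁻¹

k_r = 3.93 × 0.362^0.5 / 4.34^1.5 = 3.93 × 0.6017 / 9.041 = 0.2615 d⁻¹.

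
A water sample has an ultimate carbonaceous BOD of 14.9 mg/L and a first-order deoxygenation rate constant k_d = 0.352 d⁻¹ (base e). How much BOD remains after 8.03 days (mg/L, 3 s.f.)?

L_t = L₀ e^(−k_d t) = 14.9 × e^(−0.352×8.03) = 14.9 × 0.05922 = 0.8823 mg/L.

L ≈ 0.882 mg/L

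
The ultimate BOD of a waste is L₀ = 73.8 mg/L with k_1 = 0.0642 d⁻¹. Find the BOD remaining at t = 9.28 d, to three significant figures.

L_t = L₀ e^(−k_1 t) = 73.8 × e^(−0.0642×9.28) = 73.8 × 0.5511 = 40.67 mg/L.

L ≈ 40.7 mg/L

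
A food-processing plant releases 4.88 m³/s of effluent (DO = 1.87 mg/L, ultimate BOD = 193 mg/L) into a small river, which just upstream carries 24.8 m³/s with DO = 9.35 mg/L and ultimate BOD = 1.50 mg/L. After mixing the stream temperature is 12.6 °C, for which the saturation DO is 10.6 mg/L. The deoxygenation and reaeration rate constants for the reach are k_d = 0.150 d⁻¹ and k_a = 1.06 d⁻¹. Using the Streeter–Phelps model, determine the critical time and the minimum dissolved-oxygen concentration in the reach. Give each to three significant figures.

Mixed DO = (24.8×9.35 + 4.88×1.87)/(24.8+4.88) = 241.0/29.68 = 8.120 mg/L.
Mixed L₀ = (24.8×1.50 + 4.88×193)/(29.68) = 979.0/29.68 = 32.99 mg/L.
Initial deficit D₀ = C_s − DO₀ = 10.6 − 8.120 = 2.480 mg/L.
t_c = (1/0.9100) ln[(1.06/0.150)(1 − 2.480×0.9100/(0.150×32.99))] = 1.099 × ln(3.844) = 1.480 d.
D_c = (0.150/1.06) × 32.99 × e^(−0.150×1.480) = 0.1415 × 32.99 × 0.8010 = 3.739 mg/L.
Minimum DO = 10.6 − 3.739 = 6.861 mg/L.

t_c ≈ 1.48 d; minimum DO ≈ 6.86 mg/L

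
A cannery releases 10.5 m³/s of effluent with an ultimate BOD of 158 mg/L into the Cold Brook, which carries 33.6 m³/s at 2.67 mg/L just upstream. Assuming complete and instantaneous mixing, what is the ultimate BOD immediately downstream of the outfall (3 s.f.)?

Flow-weighted mixing: C = (Q_r C_r + Q_w C_w)/(Q_r + Q_w)
= (33.6×2.67 + 10.5×158)/(33.6 + 10.5) = 1749/44.10 = 39.65 mg/L.

39.7 mg/L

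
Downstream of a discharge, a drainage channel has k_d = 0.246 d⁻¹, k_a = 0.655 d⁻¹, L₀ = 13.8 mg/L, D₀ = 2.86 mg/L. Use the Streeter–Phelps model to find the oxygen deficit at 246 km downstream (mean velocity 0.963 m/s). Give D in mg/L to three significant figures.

D ≈ 3.23 mg/L

Travel time t = x/v = 246 km / (0.963 m/s) = 246000 m / 0.963 m/s = 255500 s = 2.957 d.
k_d L₀/(k_a−k_d) = 0.246×13.8/(0.655−0.246) = 3.395/0.4090 = 8.300 mg/L.
e^(−k_d t) = e^(−0.246×2.957) = 0.4832; e^(−k_a t) = e^(−0.655×2.957) = 0.1442.
D = 8.300 × (0.4832 − 0.1442) + 2.86 × 0.1442 = 2.814 + 0.4124 = 3.226 mg/L.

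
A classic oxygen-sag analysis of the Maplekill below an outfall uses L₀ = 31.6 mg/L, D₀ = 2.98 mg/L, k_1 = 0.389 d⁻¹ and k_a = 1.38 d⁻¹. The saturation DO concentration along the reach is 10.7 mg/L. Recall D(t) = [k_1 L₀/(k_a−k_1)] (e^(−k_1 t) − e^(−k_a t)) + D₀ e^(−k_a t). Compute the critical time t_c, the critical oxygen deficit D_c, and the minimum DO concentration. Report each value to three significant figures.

t_c ≈ 1.00 d; D_c ≈ 6.04 mg/L; min DO ≈ 4.66 mg/L

t_c = [1/(k_a−k_1)] ln[(k_a/k_1)(1 − D₀(k_a−k_1)/(k_1 L₀))]
= [1/(1.38−0.389)] ln[(1.38/0.389)(1 − 2.98×0.9910/(0.389×31.6))]
= (1/0.9910) ln[3.548 × 0.7598] = 1.009 × ln(2.695) = 1.009 × 0.9915 = 1.001 d.
L(t_c) = L₀ e^(−k_1 t_c) = 31.6 × 0.6776 = 21.41 mg/L, and at the critical point k_a D_c = k_1 L, so D_c = (0.389/1.38) × 21.41 = 6.036 mg/L.
Minimum DO = C_s − D_c = 10.7 − 6.036 = 4.664 mg/L.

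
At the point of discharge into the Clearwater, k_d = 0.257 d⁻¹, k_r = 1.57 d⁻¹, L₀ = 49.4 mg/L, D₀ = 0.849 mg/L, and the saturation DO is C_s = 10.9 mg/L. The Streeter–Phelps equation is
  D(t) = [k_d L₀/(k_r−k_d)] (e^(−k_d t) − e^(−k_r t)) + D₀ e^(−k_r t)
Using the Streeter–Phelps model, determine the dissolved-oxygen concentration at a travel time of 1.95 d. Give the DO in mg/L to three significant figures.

k_d L₀/(k_r−k_d) = 0.257×49.4/(1.57−0.257) = 12.70/1.313 = 9.669 mg/L.
e^(−k_d t) = e^(−0.257×1.950) = 0.6058; e^(−k_r t) = e^(−1.57×1.950) = 0.04682.
D = 9.669 × (0.6058 − 0.04682) + 0.849 × 0.04682 = 5.405 + 0.03975 = 5.445 mg/L.
DO = C_s − D = 10.9 − 5.445 = 5.455 mg/L.

DO ≈ 5.45 mg/L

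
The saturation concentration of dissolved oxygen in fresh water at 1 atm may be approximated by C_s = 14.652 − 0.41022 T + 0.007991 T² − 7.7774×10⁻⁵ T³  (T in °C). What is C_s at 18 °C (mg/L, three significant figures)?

C_s = 14.652 − 0.41022×18 + 0.007991×18² − 7.7774×10⁻⁵×18³ = 9.404 mg/L.

C_s ≈ 9.40 mg/L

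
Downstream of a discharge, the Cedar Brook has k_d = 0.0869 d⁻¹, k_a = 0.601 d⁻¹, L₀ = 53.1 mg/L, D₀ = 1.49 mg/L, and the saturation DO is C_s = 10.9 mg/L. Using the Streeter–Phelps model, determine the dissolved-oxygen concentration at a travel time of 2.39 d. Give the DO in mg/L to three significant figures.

DO ≈ 5.39 mg/L

k_d L₀/(k_a−k_d) = 0.0869×53.1/(0.601−0.0869) = 4.614/0.5141 = 8.976 mg/L.
e^(−k_d t) = e^(−0.0869×2.390) = 0.8125; e^(−k_a t) = e^(−0.601×2.390) = 0.2378.
D = 8.976 × (0.8125 − 0.2378) + 1.49 × 0.2378 = 5.158 + 0.3543 = 5.512 mg/L.
DO = C_s − D = 10.9 − 5.512 = 5.388 mg/L.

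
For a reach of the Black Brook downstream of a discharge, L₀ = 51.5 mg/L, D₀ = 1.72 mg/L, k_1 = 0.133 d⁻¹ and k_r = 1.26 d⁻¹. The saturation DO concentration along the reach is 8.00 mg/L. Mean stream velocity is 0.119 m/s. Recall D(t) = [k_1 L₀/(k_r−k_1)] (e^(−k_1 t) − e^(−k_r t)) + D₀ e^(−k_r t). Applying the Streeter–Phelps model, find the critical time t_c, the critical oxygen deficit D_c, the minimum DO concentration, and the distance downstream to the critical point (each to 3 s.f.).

t_c ≈ 1.70 d; D_c ≈ 4.34 mg/L; min DO ≈ 3.66 mg/L; x_c ≈ 17.5 km

t_c = [1/(k_r−k_1)] ln[(k_r/k_1)(1 − D₀(k_r−k_1)/(k_1 L₀))]
= [1/(1.26−0.133)] ln[(1.26/0.133)(1 − 1.72×1.127/(0.133×51.5))]
= (1/1.127) ln[9.474 × 0.7170] = 0.8873 × ln(6.793) = 0.8873 × 1.916 = 1.700 d.
D_c = (k_1/k_r) L₀ e^(−k_1 t_c) = (0.133/1.26) × 51.5 × e^(−0.133×1.700) = 0.1056 × 51.5 × 0.7976 = 4.336 mg/L.
Minimum DO = C_s − D_c = 8.00 − 4.336 = 3.664 mg/L.
x_c = v t_c = 0.119 m/s × 1.700 d × 86400 s/d = 17480 m ≈ 17.5 km.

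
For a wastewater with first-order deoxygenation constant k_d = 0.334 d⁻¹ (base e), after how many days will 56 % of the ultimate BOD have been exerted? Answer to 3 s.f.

t ≈ 2.46 d

y/L₀ = 1 − e^(−k_d t) = 0.56 ⇒ e^(−k_d t) = 0.440
t = −ln(0.440) / 0.334 = 0.8210 / 0.334 = 2.458 d.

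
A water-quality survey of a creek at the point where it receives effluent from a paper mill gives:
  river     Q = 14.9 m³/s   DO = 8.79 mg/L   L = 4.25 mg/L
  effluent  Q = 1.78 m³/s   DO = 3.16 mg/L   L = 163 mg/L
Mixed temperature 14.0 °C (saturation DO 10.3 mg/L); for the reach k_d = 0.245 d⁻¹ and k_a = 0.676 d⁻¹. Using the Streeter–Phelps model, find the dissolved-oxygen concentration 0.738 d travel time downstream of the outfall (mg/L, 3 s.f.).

DO ≈ 6.28 mg/L

Mixed DO = (14.9×8.79 + 1.78×3.16)/(14.9+1.78) = 136.6/16.68 = 8.189 mg/L.
Mixed L₀ = (14.9×4.25 + 1.78×163)/(16.68) = 353.5/16.68 = 21.19 mg/L.
Initial deficit D₀ = C_s − DO₀ = 10.3 − 8.189 = 2.111 mg/L.
D(0.738) = [0.245×21.19/(0.676−0.245)](e^(−0.245×0.738) − e^(−0.676×0.738)) + 2.111 e^(−0.676×0.738)
= 12.05 × (0.8346 − 0.6072) + 2.111 × 0.6072 = 4.021 mg/L.
DO = 10.3 − 4.021 = 6.279 mg/L.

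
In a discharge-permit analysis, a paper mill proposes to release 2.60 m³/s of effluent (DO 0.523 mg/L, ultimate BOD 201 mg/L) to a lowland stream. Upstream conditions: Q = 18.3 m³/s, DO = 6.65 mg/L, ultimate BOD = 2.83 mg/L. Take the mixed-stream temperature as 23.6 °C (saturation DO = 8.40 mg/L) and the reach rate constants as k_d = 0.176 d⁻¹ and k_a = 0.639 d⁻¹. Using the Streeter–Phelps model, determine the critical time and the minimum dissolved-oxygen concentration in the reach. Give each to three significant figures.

Mixed DO = (18.3×6.65 + 2.60×0.523)/(18.3+2.60) = 123.1/20.90 = 5.888 mg/L.
Mixed L₀ = (18.3×2.83 + 2.60×201)/(20.90) = 574.4/20.90 = 27.48 mg/L.
Initial deficit D₀ = C_s − DO₀ = 8.40 − 5.888 = 2.512 mg/L.
t_c = (1/0.4630) ln[(0.639/0.176)(1 − 2.512×0.4630/(0.176×27.48))] = 2.160 × ln(2.758) = 2.191 d.
D_c = (0.176/0.639) × 27.48 × e^(−0.176×2.191) = 0.2754 × 27.48 × 0.6800 = 5.148 mg/L.
Minimum DO = 8.40 − 5.148 = 3.252 mg/L.

t_c ≈ 2.19 d; minimum DO ≈ 3.25 mg/L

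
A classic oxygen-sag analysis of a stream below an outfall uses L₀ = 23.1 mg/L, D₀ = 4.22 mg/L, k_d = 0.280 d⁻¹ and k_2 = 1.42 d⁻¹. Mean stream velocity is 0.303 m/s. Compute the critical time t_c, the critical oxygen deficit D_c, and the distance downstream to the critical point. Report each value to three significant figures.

t_c ≈ 0.230 d; D_c ≈ 4.27 mg/L; x_c ≈ 6.01 km

With k_2/k_d = 5.071 and 1 − D₀(k_2−k_d)/(k_d L₀) = 0.2562,
t_c = ln(5.071 × 0.2562) / (1.42 − 0.280) = ln(1.299) / 1.140 = 0.2619/1.140 = 0.2297 d.
L(t_c) = L₀ e^(−k_d t_c) = 23.1 × 0.9377 = 21.66 mg/L, and at the critical point k_2 D_c = k_d L, so D_c = (0.280/1.42) × 21.66 = 4.271 mg/L.
x_c = v t_c = 0.303 m/s × 0.2297 d × 86400 s/d = 6014 m ≈ 6.01 km.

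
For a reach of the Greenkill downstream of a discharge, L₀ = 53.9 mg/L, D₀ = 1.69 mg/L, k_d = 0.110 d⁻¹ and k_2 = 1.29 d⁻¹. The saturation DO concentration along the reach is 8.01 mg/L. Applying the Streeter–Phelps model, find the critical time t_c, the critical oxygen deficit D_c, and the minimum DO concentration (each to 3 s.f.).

t_c = [1/(k_2−k_d)] ln[(k_2/k_d)(1 − D₀(k_2−k_d)/(k_d L₀))]
= [1/(1.29−0.110)] ln[(1.29/0.110)(1 − 1.69×1.180/(0.110×53.9))]
= (1/1.180) ln[11.73 × 0.6637] = 0.8475 × ln(7.783) = 0.8475 × 2.052 = 1.739 d.
L(t_c) = L₀ e^(−k_d t_c) = 53.9 × 0.8259 = 44.52 mg/L, and at the critical point k_2 D_c = k_d L, so D_c = (0.110/1.29) × 44.52 = 3.796 mg/L.
Minimum DO = C_s − D_c = 8.01 − 3.796 = 4.214 mg/L.

t_c ≈ 1.74 d; D_c ≈ 3.80 mg/L; min DO ≈ 4.21 mg/L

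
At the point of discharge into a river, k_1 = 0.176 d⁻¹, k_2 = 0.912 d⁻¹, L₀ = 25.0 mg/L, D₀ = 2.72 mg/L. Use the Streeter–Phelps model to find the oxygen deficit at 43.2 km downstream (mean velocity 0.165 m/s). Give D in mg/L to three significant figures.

Travel time t = x/v = 43.2 km / (0.165 m/s) = 43200 m / 0.165 m/s = 261800 s = 3.030 d.
k_1 L₀/(k_2−k_1) = 0.176×25.0/(0.912−0.176) = 4.400/0.7360 = 5.978 mg/L.
e^(−k_1 t) = e^(−0.176×3.030) = 0.5866; e^(−k_2 t) = e^(−0.912×3.030) = 0.06306.
D = 5.978 × (0.5866 − 0.06306) + 2.72 × 0.06306 = 3.130 + 0.1715 = 3.302 mg/L.

D ≈ 3.30 mg/L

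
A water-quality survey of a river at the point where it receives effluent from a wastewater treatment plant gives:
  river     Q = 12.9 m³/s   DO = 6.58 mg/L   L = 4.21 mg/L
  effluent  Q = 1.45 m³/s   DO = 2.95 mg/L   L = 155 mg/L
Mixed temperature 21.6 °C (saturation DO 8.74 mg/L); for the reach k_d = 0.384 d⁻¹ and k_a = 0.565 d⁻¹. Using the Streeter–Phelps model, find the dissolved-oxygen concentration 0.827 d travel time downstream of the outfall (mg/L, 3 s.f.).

Mixed DO = (12.9×6.58 + 1.45×2.95)/(12.9+1.45) = 89.16/14.35 = 6.213 mg/L.
Mixed L₀ = (12.9×4.21 + 1.45×155)/(14.35) = 279.1/14.35 = 19.45 mg/L.
Initial deficit D₀ = C_s − DO₀ = 8.74 − 6.213 = 2.527 mg/L.
D(0.827) = [0.384×19.45/(0.565−0.384)](e^(−0.384×0.827) − e^(−0.565×0.827)) + 2.527 e^(−0.565×0.827)
= 41.26 × (0.7279 − 0.6267) + 2.527 × 0.6267 = 5.759 mg/L.
DO = 8.74 − 5.759 = 2.981 mg/L.

DO ≈ 2.98 mg/L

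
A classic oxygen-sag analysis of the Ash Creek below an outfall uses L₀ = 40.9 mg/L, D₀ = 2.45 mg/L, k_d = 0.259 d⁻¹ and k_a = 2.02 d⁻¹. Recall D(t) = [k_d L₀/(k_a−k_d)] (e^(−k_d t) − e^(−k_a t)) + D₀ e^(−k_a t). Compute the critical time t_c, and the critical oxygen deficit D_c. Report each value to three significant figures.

t_c ≈ 0.869 d; D_c ≈ 4.19 mg/L

With k_a/k_d = 7.799 and 1 − D₀(k_a−k_d)/(k_d L₀) = 0.5927,
t_c = ln(7.799 × 0.5927) / (2.02 − 0.259) = ln(4.623) / 1.761 = 1.531/1.761 = 0.8694 d.
D_c = (k_d/k_a) L₀ e^(−k_d t_c) = (0.259/2.02) × 40.9 × e^(−0.259×0.8694) = 0.1282 × 40.9 × 0.7984 = 4.187 mg/L.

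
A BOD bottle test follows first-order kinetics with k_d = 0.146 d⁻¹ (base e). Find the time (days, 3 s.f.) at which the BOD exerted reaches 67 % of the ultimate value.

y/L₀ = 1 − e^(−k_d t) = 0.67 ⇒ e^(−k_d t) = 0.330
t = −ln(0.330) / 0.146 = 1.109 / 0.146 = 7.594 d.

t ≈ 7.59 d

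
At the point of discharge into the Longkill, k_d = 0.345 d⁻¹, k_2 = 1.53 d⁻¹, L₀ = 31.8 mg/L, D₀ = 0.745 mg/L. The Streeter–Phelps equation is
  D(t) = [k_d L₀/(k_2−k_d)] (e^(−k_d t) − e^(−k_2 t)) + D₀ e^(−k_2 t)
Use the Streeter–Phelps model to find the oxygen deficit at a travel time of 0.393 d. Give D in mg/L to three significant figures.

D ≈ 3.42 mg/L

k_d L₀/(k_2−k_d) = 0.345×31.8/(1.53−0.345) = 10.97/1.185 = 9.258 mg/L.
e^(−k_d t) = e^(−0.345×0.3930) = 0.8732; e^(−k_2 t) = e^(−1.53×0.3930) = 0.5481.
D = 9.258 × (0.8732 − 0.5481) + 0.745 × 0.5481 = 3.010 + 0.4083 = 3.418 mg/L.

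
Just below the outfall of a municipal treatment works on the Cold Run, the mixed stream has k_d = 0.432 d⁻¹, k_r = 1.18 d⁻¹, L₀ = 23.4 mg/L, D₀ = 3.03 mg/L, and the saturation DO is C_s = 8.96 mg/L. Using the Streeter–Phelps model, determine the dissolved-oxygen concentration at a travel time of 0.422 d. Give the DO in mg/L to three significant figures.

DO ≈ 4.07 mg/L

k_d L₀/(k_r−k_d) = 0.432×23.4/(1.18−0.432) = 10.11/0.7480 = 13.51 mg/L.
e^(−k_d t) = e^(−0.432×0.4220) = 0.8333; e^(−k_r t) = e^(−1.18×0.4220) = 0.6078.
D = 13.51 × (0.8333 − 0.6078) + 3.03 × 0.6078 = 3.049 + 1.842 = 4.890 mg/L.
DO = C_s − D = 8.96 − 4.890 = 4.070 mg/L.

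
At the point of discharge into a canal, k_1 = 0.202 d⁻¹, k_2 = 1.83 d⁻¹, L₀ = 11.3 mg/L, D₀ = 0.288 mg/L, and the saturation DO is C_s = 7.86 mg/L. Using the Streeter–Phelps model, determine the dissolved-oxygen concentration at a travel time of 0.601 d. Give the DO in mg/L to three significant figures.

DO ≈ 6.99 mg/L

k_1 L₀/(k_2−k_1) = 0.202×11.3/(1.83−0.202) = 2.283/1.628 = 1.402 mg/L.
e^(−k_1 t) = e^(−0.202×0.6010) = 0.8857; e^(−k_2 t) = e^(−1.83×0.6010) = 0.3329.
D = 1.402 × (0.8857 − 0.3329) + 0.288 × 0.3329 = 0.7750 + 0.09588 = 0.8709 mg/L.
DO = C_s − D = 7.86 − 0.8709 = 6.989 mg/L.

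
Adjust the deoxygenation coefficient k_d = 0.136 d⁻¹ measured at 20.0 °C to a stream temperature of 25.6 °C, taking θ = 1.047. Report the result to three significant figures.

k_d ≈ 0.176 d⁻¹

k_d(T₂) = k_d(T₁) · θ^(T₂−T₁) = 0.136 × 1.047^(25.6−20.0)
= 0.136 × 1.047^5.60 = 0.136 × 1.293 = 0.1759 d⁻¹.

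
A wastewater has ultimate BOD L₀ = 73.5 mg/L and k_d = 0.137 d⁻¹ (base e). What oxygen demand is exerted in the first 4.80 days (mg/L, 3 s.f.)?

y_t = L₀(1 − e^(−k_d t)) = 73.5 × (1 − e^(−0.137×4.80))
= 73.5 × (1 − 0.5181) = 73.5 × 0.4819 = 35.42 mg/L.

y ≈ 35.4 mg/L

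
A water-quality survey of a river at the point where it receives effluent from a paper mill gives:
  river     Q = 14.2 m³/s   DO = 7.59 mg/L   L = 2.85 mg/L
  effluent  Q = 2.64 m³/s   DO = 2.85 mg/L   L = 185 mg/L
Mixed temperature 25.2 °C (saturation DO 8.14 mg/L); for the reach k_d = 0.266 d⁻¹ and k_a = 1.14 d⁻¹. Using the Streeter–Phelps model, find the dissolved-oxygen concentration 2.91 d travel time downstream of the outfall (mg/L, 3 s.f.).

Mixed DO = (14.2×7.59 + 2.64×2.85)/(14.2+2.64) = 115.3/16.84 = 6.847 mg/L.
Mixed L₀ = (14.2×2.85 + 2.64×185)/(16.84) = 528.9/16.84 = 31.41 mg/L.
Initial deficit D₀ = C_s − DO₀ = 8.14 − 6.847 = 1.293 mg/L.
D(2.91) = [0.266×31.41/(1.14−0.266)](e^(−0.266×2.91) − e^(−1.14×2.91)) + 1.293 e^(−1.14×2.91)
= 9.558 × (0.4611 − 0.03625) + 1.293 × 0.03625 = 4.108 mg/L.
DO = 8.14 − 4.108 = 4.032 mg/L.

DO ≈ 4.03 mg/L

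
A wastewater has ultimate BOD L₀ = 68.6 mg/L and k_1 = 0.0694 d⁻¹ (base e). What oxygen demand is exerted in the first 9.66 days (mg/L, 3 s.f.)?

y ≈ 33.5 mg/L

y_t = L₀(1 − e^(−k_1 t)) = 68.6 × (1 − e^(−0.0694×9.66))
= 68.6 × (1 − 0.5115) = 68.6 × 0.4885 = 33.51 mg/L.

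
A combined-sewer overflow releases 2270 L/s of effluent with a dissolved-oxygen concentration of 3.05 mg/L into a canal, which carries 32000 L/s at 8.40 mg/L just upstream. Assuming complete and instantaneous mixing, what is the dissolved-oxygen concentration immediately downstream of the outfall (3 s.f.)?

8.05 mg/L

Flow-weighted mixing: C = (Q_r C_r + Q_w C_w)/(Q_r + Q_w)
= (32000×8.40 + 2270×3.05)/(32000 + 2270) = 275700/34270 = 8.046 mg/L.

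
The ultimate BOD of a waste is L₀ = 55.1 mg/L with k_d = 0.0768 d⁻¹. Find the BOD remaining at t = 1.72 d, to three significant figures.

L_t = L₀ e^(−k_d t) = 55.1 × e^(−0.0768×1.72) = 55.1 × 0.8763 = 48.28 mg/L.

L ≈ 48.3 mg/L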